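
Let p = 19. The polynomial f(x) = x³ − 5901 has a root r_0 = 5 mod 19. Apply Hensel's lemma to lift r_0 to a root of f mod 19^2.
r_1 = 5 (mod 361)

Hensel: r_{i+1} = r_i − f(r_i)/f′(r_i) mod 19^{i+2}, where f′(x) = 3x². Iterate:
  r_0 = 5 (mod 19)
  r_1 = 5 (mod 361)
Final: r = 5 with f(r) ≡ 0 mod 19^2.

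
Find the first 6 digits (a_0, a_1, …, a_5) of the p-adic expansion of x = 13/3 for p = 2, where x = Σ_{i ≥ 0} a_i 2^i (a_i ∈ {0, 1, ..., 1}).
(a_0, …, a_5) = (1, 1, 1, 1, 0, 1)

v_2(13/3) = 0 (numerator and denominator both coprime to 2), so x ∈ ℤ_2^×. Compute digits iteratively via a_i = x_i mod 2, x_{i+1} = (x_i − a_i)/2, with x_0 = x:
  x_0 = 13/3;  a_0 = 1;  x_1 = (x_0 − 1)/2 = 5/3
  x_1 = 5/3;  a_1 = 1;  x_2 = (x_1 − 1)/2 = 1/3
  x_2 = 1/3;  a_2 = 1;  x_3 = (x_2 − 1)/2 = -1/3
  x_3 = -1/3;  a_3 = 1;  x_4 = (x_3 − 1)/2 = -2/3
  x_4 = -2/3;  a_4 = 0;  x_5 = (x_4 − 0)/2 = -1/3
  x_5 = -1/3;  a_5 = 1;  x_6 = (x_5 − 1)/2 = -2/3
Digits: (1, 1, 1, 1, 0, 1).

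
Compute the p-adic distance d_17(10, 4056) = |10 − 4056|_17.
d_17(10, 4056) = 1/289

Step 1 — x − y = 10 − 4056 = -4046. Step 2 — v_17(-4046) = 2 (factor: -4046 = −(17^2 · 14); the sign does not affect v_p). Step 3 — |x − y|_17 = 17^{-2} = 1/289.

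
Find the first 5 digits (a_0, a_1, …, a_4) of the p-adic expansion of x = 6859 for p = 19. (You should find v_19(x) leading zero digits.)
(a_0, …, a_4) = (0, 0, 0, 1, 0)

v_19(6859) = 3, so a_0 = ... = a_2 = 0. Factor out: x = 19^3 · u with u = 1 a unit in ℤ_19. Expand u iteratively via a_{v+i} = u_i mod 19, u_{i+1} = (u_i − a_{v+i})/19:
  u_0 = 1;  a_3 = 1;  u_1 = (u_0 − 1)/19 = 0
  u_1 = 0;  a_4 = 0;  u_2 = (u_1 − 0)/19 = 0
Digits: (0, 0, 0, 1, 0).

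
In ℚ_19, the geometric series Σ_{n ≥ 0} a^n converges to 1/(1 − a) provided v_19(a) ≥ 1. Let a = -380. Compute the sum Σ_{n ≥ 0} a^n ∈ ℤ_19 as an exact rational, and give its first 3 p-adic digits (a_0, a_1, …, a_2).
Σ a^n = 1/(1 − a) = 1/381;  first 3 digits = (1, 18, 18)

v_19(a) = 1 ≥ 1, so the series converges in ℤ_19 to 1/(1 − a) = 1/(1 − (-380)) = 1/381. Expand this rational in ℤ_19: compute digits iteratively via d_i = x_i mod 19, x_{i+1} = (x_i − d_i)/19. The first 3 digits are (1, 18, 18).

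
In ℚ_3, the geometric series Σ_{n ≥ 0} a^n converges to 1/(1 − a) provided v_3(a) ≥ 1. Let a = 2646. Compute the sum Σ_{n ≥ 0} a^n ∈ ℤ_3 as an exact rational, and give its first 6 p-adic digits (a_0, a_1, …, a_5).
Σ a^n = 1/(1 − a) = -1/2645;  first 6 digits = (1, 0, 0, 2, 2, 1)

v_3(a) = 3 ≥ 1, so the series converges in ℤ_3 to 1/(1 − a) = 1/(1 − 2646) = -1/2645. Expand this rational in ℤ_3: compute digits iteratively via d_i = x_i mod 3, x_{i+1} = (x_i − d_i)/3. The first 6 digits are (1, 0, 0, 2, 2, 1).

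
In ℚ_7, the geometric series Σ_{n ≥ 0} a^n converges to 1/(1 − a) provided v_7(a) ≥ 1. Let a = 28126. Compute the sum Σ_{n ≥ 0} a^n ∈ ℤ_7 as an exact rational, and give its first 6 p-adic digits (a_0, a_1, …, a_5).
Σ a^n = 1/(1 − a) = -1/28125;  first 6 digits = (1, 0, 0, 5, 4, 1)

v_7(a) = 3 ≥ 1, so the series converges in ℤ_7 to 1/(1 − a) = 1/(1 − 28126) = -1/28125. Expand this rational in ℤ_7: compute digits iteratively via d_i = x_i mod 7, x_{i+1} = (x_i − d_i)/7. The first 6 digits are (1, 0, 0, 5, 4, 1).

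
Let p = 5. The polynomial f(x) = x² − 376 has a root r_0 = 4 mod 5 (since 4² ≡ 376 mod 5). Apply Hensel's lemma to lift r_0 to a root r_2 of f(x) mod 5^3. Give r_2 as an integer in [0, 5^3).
r_2 = 124 (mod 125)

Hensel's recurrence: r_{i+1} = r_i − f(r_i)·(f′(r_i))^{-1} mod 5^{i+2}, with f′(x) = 2x. Iterate:
  r_0 = 4 (mod 5)
  r_1 = 24 (mod 25)
  r_2 = 124 (mod 125)
Final: r_2 = 124, and one checks f(r_2) ≡ 0 mod 5^3.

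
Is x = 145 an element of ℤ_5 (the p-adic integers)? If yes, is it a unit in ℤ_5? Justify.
x ∈ ℤ_5 but not a unit; v_5(x) = 1 > 0

ℤ_5 = {x ∈ ℚ_5 : v_5(x) ≥ 0} and ℤ_5^× = {x ∈ ℤ_5 : v_5(x) = 0}. Here v_5(145) = v_5(num) − v_5(den) = 1; compare against these criteria.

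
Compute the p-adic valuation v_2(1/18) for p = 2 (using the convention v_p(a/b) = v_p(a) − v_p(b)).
v_2(1/18) = -1

Factor powers of 2 from the numerator and denominator of the reduced fraction: 1 = 2^0 · 1 and 18 = 2^1 · 9. Apply v_p(a/b) = v_p(a) − v_p(b): v_2(1/18) = 0 − 1 = -1.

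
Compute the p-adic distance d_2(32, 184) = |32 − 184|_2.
d_2(32, 184) = 1/8

Step 1 — x − y = 32 − 184 = -152. Step 2 — v_2(-152) = 3 (factor: -152 = −(2^3 · 19); the sign does not affect v_p). Step 3 — |x − y|_2 = 2^{-3} = 1/8.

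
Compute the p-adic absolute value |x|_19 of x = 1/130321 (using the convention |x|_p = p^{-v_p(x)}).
|1/130321|_19 = 130321

Step 1 — compute v_19(x) by factoring powers of 19 out of the numerator and denominator: v_19(1/130321) = -4. Step 2 — apply |x|_p = p^{-v_p(x)} = 19^{4} = 130321.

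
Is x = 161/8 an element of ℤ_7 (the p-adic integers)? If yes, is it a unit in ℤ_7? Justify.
x ∈ ℤ_7 but not a unit; v_7(x) = 1 > 0

ℤ_7 = {x ∈ ℚ_7 : v_7(x) ≥ 0} and ℤ_7^× = {x ∈ ℤ_7 : v_7(x) = 0}. Here v_7(161/8) = v_7(num) − v_7(den) = 1; compare against these criteria.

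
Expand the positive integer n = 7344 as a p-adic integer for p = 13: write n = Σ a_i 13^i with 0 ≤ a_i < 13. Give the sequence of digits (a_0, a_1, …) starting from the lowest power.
(a_0, a_1, …) = (12, 5, 4, 3)

Repeated division by 13 gives the digits low-to-high: 7344 = 12 + 5·13^1 + 4·13^2 + 3·13^3. Digit sequence: (12, 5, 4, 3).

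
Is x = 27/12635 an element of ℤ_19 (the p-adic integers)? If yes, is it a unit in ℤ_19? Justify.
x ∉ ℤ_19 (v_19(x) = -2 < 0)

ℤ_19 = {x ∈ ℚ_19 : v_19(x) ≥ 0} and ℤ_19^× = {x ∈ ℤ_19 : v_19(x) = 0}. Here v_19(27/12635) = v_19(num) − v_19(den) = -2; compare against these criteria.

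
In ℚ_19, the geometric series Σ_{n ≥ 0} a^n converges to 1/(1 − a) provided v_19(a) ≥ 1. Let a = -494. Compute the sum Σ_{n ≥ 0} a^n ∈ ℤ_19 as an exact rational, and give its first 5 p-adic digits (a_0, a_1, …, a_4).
Σ a^n = 1/(1 − a) = 1/495;  first 5 digits = (1, 12, 9, 15, 14)

v_19(a) = 1 ≥ 1, so the series converges in ℤ_19 to 1/(1 − a) = 1/(1 − (-494)) = 1/495. Expand this rational in ℤ_19: compute digits iteratively via d_i = x_i mod 19, x_{i+1} = (x_i − d_i)/19. The first 5 digits are (1, 12, 9, 15, 14).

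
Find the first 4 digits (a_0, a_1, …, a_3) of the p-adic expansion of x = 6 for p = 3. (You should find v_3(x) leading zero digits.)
(a_0, …, a_3) = (0, 2, 0, 0)

v_3(6) = 1, so a_0 = ... = a_0 = 0. Factor out: x = 3^1 · u with u = 2 a unit in ℤ_3. Expand u iteratively via a_{v+i} = u_i mod 3, u_{i+1} = (u_i − a_{v+i})/3:
  u_0 = 2;  a_1 = 2;  u_1 = (u_0 − 2)/3 = 0
  u_1 = 0;  a_2 = 0;  u_2 = (u_1 − 0)/3 = 0
  u_2 = 0;  a_3 = 0;  u_3 = (u_2 − 0)/3 = 0
Digits: (0, 2, 0, 0).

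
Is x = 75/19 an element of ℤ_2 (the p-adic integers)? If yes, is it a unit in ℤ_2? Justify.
x ∈ ℤ_2^× (unit); v_2(x) = 0

ℤ_2 = {x ∈ ℚ_2 : v_2(x) ≥ 0} and ℤ_2^× = {x ∈ ℤ_2 : v_2(x) = 0}. Here v_2(75/19) = v_2(num) − v_2(den) = 0; compare against these criteria.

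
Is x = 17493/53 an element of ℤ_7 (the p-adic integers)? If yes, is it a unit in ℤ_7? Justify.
x ∈ ℤ_7 but not a unit; v_7(x) = 3 > 0

ℤ_7 = {x ∈ ℚ_7 : v_7(x) ≥ 0} and ℤ_7^× = {x ∈ ℤ_7 : v_7(x) = 0}. Here v_7(17493/53) = v_7(num) − v_7(den) = 3; compare against these criteria.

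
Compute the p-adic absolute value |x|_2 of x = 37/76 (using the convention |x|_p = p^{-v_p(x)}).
|37/76|_2 = 4

Step 1 — compute v_2(x) by factoring powers of 2 out of the numerator and denominator: v_2(37/76) = -2. Step 2 — apply |x|_p = p^{-v_p(x)} = 2^{2} = 4.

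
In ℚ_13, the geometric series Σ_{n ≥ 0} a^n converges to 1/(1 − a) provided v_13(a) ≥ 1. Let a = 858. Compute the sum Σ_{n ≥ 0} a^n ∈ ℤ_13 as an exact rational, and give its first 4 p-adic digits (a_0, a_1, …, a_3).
Σ a^n = 1/(1 − a) = -1/857;  first 4 digits = (1, 1, 6, 11)

v_13(a) = 1 ≥ 1, so the series converges in ℤ_13 to 1/(1 − a) = 1/(1 − 858) = -1/857. Expand this rational in ℤ_13: compute digits iteratively via d_i = x_i mod 13, x_{i+1} = (x_i − d_i)/13. The first 4 digits are (1, 1, 6, 11).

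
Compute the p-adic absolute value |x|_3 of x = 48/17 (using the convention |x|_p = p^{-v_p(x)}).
|48/17|_3 = 1/3

Step 1 — compute v_3(x) by factoring powers of 3 out of the numerator and denominator: v_3(48/17) = 1. Step 2 — apply |x|_p = p^{-v_p(x)} = 3^{-1} = 1/3.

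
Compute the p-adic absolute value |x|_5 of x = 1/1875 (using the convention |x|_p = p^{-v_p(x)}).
|1/1875|_5 = 625

Step 1 — compute v_5(x) by factoring powers of 5 out of the numerator and denominator: v_5(1/1875) = -4. Step 2 — apply |x|_p = p^{-v_p(x)} = 5^{4} = 625.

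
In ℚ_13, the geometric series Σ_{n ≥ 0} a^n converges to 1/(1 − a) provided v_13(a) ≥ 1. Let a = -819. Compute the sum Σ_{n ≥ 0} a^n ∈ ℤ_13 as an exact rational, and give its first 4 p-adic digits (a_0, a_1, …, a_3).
Σ a^n = 1/(1 − a) = 1/820;  first 4 digits = (1, 2, 12, 0)

v_13(a) = 1 ≥ 1, so the series converges in ℤ_13 to 1/(1 − a) = 1/(1 − (-819)) = 1/820. Expand this rational in ℤ_13: compute digits iteratively via d_i = x_i mod 13, x_{i+1} = (x_i − d_i)/13. The first 4 digits are (1, 2, 12, 0).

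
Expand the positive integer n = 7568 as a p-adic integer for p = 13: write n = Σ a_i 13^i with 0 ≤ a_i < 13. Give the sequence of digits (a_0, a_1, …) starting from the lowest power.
(a_0, a_1, …) = (2, 10, 5, 3)

Repeated division by 13 gives the digits low-to-high: 7568 = 2 + 10·13^1 + 5·13^2 + 3·13^3. Digit sequence: (2, 10, 5, 3).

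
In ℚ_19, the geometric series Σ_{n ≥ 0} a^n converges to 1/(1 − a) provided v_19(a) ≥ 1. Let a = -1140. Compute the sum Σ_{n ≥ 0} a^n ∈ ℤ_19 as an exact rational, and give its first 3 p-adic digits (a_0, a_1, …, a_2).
Σ a^n = 1/(1 − a) = 1/1141;  first 3 digits = (1, 16, 5)

v_19(a) = 1 ≥ 1, so the series converges in ℤ_19 to 1/(1 − a) = 1/(1 − (-1140)) = 1/1141. Expand this rational in ℤ_19: compute digits iteratively via d_i = x_i mod 19, x_{i+1} = (x_i − d_i)/19. The first 3 digits are (1, 16, 5).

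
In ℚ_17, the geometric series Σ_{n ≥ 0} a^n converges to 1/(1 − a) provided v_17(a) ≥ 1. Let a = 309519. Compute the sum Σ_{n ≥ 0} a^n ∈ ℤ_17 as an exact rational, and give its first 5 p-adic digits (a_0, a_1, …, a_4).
Σ a^n = 1/(1 − a) = -1/309518;  first 5 digits = (1, 0, 0, 12, 3)

v_17(a) = 3 ≥ 1, so the series converges in ℤ_17 to 1/(1 − a) = 1/(1 − 309519) = -1/309518. Expand this rational in ℤ_17: compute digits iteratively via d_i = x_i mod 17, x_{i+1} = (x_i − d_i)/17. The first 5 digits are (1, 0, 0, 12, 3).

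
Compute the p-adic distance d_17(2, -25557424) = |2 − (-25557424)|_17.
d_17(2, -25557424) = 1/1419857

Step 1 — x − y = 2 − (-25557424) = 25557426. Step 2 — v_17(25557426) = 5 (factor: 25557426 = (17^5 · 18); the sign does not affect v_p). Step 3 — |x − y|_17 = 17^{-5} = 1/1419857.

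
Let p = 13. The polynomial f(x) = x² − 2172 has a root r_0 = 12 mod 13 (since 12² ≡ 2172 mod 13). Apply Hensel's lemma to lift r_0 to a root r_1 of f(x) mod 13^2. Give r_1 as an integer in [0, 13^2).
r_1 = 12 (mod 169)

Hensel's recurrence: r_{i+1} = r_i − f(r_i)·(f′(r_i))^{-1} mod 13^{i+2}, with f′(x) = 2x. Iterate:
  r_0 = 12 (mod 13)
  r_1 = 12 (mod 169)
Final: r_1 = 12, and one checks f(r_1) ≡ 0 mod 13^2.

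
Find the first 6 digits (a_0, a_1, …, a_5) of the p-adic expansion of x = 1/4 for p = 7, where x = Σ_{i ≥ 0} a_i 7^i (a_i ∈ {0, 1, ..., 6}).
(a_0, …, a_5) = (2, 5, 1, 5, 1, 5)

v_7(1/4) = 0 (numerator and denominator both coprime to 7), so x ∈ ℤ_7^×. Compute digits iteratively via a_i = x_i mod 7, x_{i+1} = (x_i − a_i)/7, with x_0 = x:
  x_0 = 1/4;  a_0 = 2;  x_1 = (x_0 − 2)/7 = -1/4
  x_1 = -1/4;  a_1 = 5;  x_2 = (x_1 − 5)/7 = -3/4
  x_2 = -3/4;  a_2 = 1;  x_3 = (x_2 − 1)/7 = -1/4
  x_3 = -1/4;  a_3 = 5;  x_4 = (x_3 − 5)/7 = -3/4
  x_4 = -3/4;  a_4 = 1;  x_5 = (x_4 − 1)/7 = -1/4
  x_5 = -1/4;  a_5 = 5;  x_6 = (x_5 − 5)/7 = -3/4
Digits: (2, 5, 1, 5, 1, 5).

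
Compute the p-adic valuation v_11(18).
v_11(18) = 0

v_11(n) is the largest exponent k such that 11^k divides n. Factor out: 18 = 11^0 · 18. (Sign doesn't affect v_p.) So v_11(18) = 0.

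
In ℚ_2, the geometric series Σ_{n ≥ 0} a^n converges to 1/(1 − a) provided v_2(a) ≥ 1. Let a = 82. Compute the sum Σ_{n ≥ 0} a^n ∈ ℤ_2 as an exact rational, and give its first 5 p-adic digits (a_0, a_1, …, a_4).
Σ a^n = 1/(1 − a) = -1/81;  first 5 digits = (1, 1, 1, 1, 0)

v_2(a) = 1 ≥ 1, so the series converges in ℤ_2 to 1/(1 − a) = 1/(1 − 82) = -1/81. Expand this rational in ℤ_2: compute digits iteratively via d_i = x_i mod 2, x_{i+1} = (x_i − d_i)/2. The first 5 digits are (1, 1, 1, 1, 0).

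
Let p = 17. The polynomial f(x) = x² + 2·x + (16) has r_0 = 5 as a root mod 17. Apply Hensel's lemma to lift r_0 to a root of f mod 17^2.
r_1 = 73 (mod 289)

Hensel: r_{i+1} = r_i − f(r_i)·(f′(r_i))^{-1} mod 17^{i+2}, f′(x) = 2x + 2. Iterate:
  r_0 = 5 (mod 17)
  r_1 = 73 (mod 289)
Final: r = 73 satisfies f(r) ≡ 0 mod 17^2.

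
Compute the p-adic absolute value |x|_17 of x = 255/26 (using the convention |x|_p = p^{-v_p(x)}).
|255/26|_17 = 1/17

Step 1 — compute v_17(x) by factoring powers of 17 out of the numerator and denominator: v_17(255/26) = 1. Step 2 — apply |x|_p = p^{-v_p(x)} = 17^{-1} = 1/17.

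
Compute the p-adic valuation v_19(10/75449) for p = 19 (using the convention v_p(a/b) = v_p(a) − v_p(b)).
v_19(10/75449) = -3

Factor powers of 19 from the numerator and denominator of the reduced fraction: 10 = 19^0 · 10 and 75449 = 19^3 · 11. Apply v_p(a/b) = v_p(a) − v_p(b): v_19(10/75449) = 0 − 3 = -3.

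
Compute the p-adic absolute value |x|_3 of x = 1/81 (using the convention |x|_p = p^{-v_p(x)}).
|1/81|_3 = 81

Step 1 — compute v_3(x) by factoring powers of 3 out of the numerator and denominator: v_3(1/81) = -4. Step 2 — apply |x|_p = p^{-v_p(x)} = 3^{4} = 81.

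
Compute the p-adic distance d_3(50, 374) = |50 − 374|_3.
d_3(50, 374) = 1/81

Step 1 — x − y = 50 − 374 = -324. Step 2 — v_3(-324) = 4 (factor: -324 = −(3^4 · 4); the sign does not affect v_p). Step 3 — |x − y|_3 = 3^{-4} = 1/81.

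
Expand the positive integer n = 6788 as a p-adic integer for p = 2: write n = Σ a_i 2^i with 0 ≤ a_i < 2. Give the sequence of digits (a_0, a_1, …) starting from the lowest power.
(a_0, a_1, …) = (0, 0, 1, 0, 0, 0, 0, 1, 0, 1, 0, 1, 1)

Repeated division by 2 gives the digits low-to-high: 6788 = 1·2^2 + 1·2^7 + 1·2^9 + 1·2^11 + 1·2^12. Digit sequence: (0, 0, 1, 0, 0, 0, 0, 1, 0, 1, 0, 1, 1).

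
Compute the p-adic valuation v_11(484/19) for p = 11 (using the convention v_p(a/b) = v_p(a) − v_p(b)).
v_11(484/19) = 2

Factor powers of 11 from the numerator and denominator of the reduced fraction: 484 = 11^2 · 4 and 19 = 11^0 · 19. Apply v_p(a/b) = v_p(a) − v_p(b): v_11(484/19) = 2 − 0 = 2.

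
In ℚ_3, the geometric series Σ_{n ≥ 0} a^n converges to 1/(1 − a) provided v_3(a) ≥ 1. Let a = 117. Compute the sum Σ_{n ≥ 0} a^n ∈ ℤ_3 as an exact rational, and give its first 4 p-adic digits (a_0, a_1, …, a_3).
Σ a^n = 1/(1 − a) = -1/116;  first 4 digits = (1, 0, 1, 1)

v_3(a) = 2 ≥ 1, so the series converges in ℤ_3 to 1/(1 − a) = 1/(1 − 117) = -1/116. Expand this rational in ℤ_3: compute digits iteratively via d_i = x_i mod 3, x_{i+1} = (x_i − d_i)/3. The first 4 digits are (1, 0, 1, 1).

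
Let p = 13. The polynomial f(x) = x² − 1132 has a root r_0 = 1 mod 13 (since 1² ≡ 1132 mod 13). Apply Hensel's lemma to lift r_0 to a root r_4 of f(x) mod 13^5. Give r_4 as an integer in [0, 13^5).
r_4 = 192466 (mod 371293)

Hensel's recurrence: r_{i+1} = r_i − f(r_i)·(f′(r_i))^{-1} mod 13^{i+2}, with f′(x) = 2x. Iterate:
  r_0 = 1 (mod 13)
  r_1 = 144 (mod 169)
  r_2 = 1327 (mod 2197)
  r_3 = 21100 (mod 28561)
  r_4 = 192466 (mod 371293)
Final: r_4 = 192466, and one checks f(r_4) ≡ 0 mod 13^5.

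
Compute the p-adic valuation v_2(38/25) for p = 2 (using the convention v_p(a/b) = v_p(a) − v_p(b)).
v_2(38/25) = 1

Factor powers of 2 from the numerator and denominator of the reduced fraction: 38 = 2^1 · 19 and 25 = 2^0 · 25. Apply v_p(a/b) = v_p(a) − v_p(b): v_2(38/25) = 1 − 0 = 1.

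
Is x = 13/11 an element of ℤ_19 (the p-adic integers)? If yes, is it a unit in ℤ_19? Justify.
x ∈ ℤ_19^× (unit); v_19(x) = 0

ℤ_19 = {x ∈ ℚ_19 : v_19(x) ≥ 0} and ℤ_19^× = {x ∈ ℤ_19 : v_19(x) = 0}. Here v_19(13/11) = v_19(num) − v_19(den) = 0; compare against these criteria.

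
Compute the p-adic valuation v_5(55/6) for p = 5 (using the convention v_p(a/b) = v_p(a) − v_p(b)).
v_5(55/6) = 1

Factor powers of 5 from the numerator and denominator of the reduced fraction: 55 = 5^1 · 11 and 6 = 5^0 · 6. Apply v_p(a/b) = v_p(a) − v_p(b): v_5(55/6) = 1 − 0 = 1.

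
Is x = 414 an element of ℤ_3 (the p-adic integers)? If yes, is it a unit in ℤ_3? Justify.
x ∈ ℤ_3 but not a unit; v_3(x) = 2 > 0

ℤ_3 = {x ∈ ℚ_3 : v_3(x) ≥ 0} and ℤ_3^× = {x ∈ ℤ_3 : v_3(x) = 0}. Here v_3(414) = v_3(num) − v_3(den) = 2; compare against these criteria.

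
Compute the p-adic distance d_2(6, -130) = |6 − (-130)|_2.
d_2(6, -130) = 1/8

Step 1 — x − y = 6 − (-130) = 136. Step 2 — v_2(136) = 3 (factor: 136 = (2^3 · 17); the sign does not affect v_p). Step 3 — |x − y|_2 = 2^{-3} = 1/8.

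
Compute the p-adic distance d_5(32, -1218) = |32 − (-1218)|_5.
d_5(32, -1218) = 1/625

Step 1 — x − y = 32 − (-1218) = 1250. Step 2 — v_5(1250) = 4 (factor: 1250 = (5^4 · 2); the sign does not affect v_p). Step 3 — |x − y|_5 = 5^{-4} = 1/625.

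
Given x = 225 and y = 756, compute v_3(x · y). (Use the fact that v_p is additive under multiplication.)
v_3(170100) = 5

v_p(x) = 2 (factor: 225 = 3^2 · 25); v_p(y) = 3 (factor: 756 = 3^3 · 28). Additivity: v_p(xy) = v_p(x) + v_p(y) = 2 + 3 = 5. (Direct check: xy = 170100 = 3^5 · (700).)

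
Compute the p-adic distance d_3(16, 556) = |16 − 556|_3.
d_3(16, 556) = 1/27

Step 1 — x − y = 16 − 556 = -540. Step 2 — v_3(-540) = 3 (factor: -540 = −(3^3 · 20); the sign does not affect v_p). Step 3 — |x − y|_3 = 3^{-3} = 1/27.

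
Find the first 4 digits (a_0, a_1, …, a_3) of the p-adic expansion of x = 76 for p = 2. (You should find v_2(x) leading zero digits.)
(a_0, …, a_3) = (0, 0, 1, 1)

v_2(76) = 2, so a_0 = ... = a_1 = 0. Factor out: x = 2^2 · u with u = 19 a unit in ℤ_2. Expand u iteratively via a_{v+i} = u_i mod 2, u_{i+1} = (u_i − a_{v+i})/2:
  u_0 = 19;  a_2 = 1;  u_1 = (u_0 − 1)/2 = 9
  u_1 = 9;  a_3 = 1;  u_2 = (u_1 − 1)/2 = 4
Digits: (0, 0, 1, 1).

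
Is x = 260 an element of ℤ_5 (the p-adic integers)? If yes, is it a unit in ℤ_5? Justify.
x ∈ ℤ_5 but not a unit; v_5(x) = 1 > 0

ℤ_5 = {x ∈ ℚ_5 : v_5(x) ≥ 0} and ℤ_5^× = {x ∈ ℤ_5 : v_5(x) = 0}. Here v_5(260) = v_5(num) − v_5(den) = 1; compare against these criteria.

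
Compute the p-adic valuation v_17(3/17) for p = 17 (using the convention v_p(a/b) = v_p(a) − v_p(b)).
v_17(3/17) = -1

Factor powers of 17 from the numerator and denominator of the reduced fraction: 3 = 17^0 · 3 and 17 = 17^1 · 1. Apply v_p(a/b) = v_p(a) − v_p(b): v_17(3/17) = 0 − 1 = -1.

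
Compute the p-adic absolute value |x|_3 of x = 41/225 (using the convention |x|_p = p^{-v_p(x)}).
|41/225|_3 = 9

Step 1 — compute v_3(x) by factoring powers of 3 out of the numerator and denominator: v_3(41/225) = -2. Step 2 — apply |x|_p = p^{-v_p(x)} = 3^{2} = 9.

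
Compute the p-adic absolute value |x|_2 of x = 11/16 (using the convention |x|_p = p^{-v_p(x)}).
|11/16|_2 = 16

Step 1 — compute v_2(x) by factoring powers of 2 out of the numerator and denominator: v_2(11/16) = -4. Step 2 — apply |x|_p = p^{-v_p(x)} = 2^{4} = 16.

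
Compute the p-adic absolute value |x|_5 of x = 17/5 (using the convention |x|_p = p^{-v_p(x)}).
|17/5|_5 = 5

Step 1 — compute v_5(x) by factoring powers of 5 out of the numerator and denominator: v_5(17/5) = -1. Step 2 — apply |x|_p = p^{-v_p(x)} = 5^{1} = 5.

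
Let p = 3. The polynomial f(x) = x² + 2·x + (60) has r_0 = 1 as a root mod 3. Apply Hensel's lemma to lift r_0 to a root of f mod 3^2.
r_1 = 1 (mod 9)

Hensel: r_{i+1} = r_i − f(r_i)·(f′(r_i))^{-1} mod 3^{i+2}, f′(x) = 2x + 2. Iterate:
  r_0 = 1 (mod 3)
  r_1 = 1 (mod 9)
Final: r = 1 satisfies f(r) ≡ 0 mod 3^2.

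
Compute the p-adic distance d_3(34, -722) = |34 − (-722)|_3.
d_3(34, -722) = 1/27

Step 1 — x − y = 34 − (-722) = 756. Step 2 — v_3(756) = 3 (factor: 756 = (3^3 · 28); the sign does not affect v_p). Step 3 — |x − y|_3 = 3^{-3} = 1/27.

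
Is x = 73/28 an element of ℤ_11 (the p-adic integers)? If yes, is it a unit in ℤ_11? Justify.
x ∈ ℤ_11^× (unit); v_11(x) = 0

ℤ_11 = {x ∈ ℚ_11 : v_11(x) ≥ 0} and ℤ_11^× = {x ∈ ℤ_11 : v_11(x) = 0}. Here v_11(73/28) = v_11(num) − v_11(den) = 0; compare against these criteria.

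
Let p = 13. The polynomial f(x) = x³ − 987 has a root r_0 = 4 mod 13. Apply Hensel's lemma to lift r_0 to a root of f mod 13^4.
r_3 = 6153 (mod 28561)

Hensel: r_{i+1} = r_i − f(r_i)/f′(r_i) mod 13^{i+2}, where f′(x) = 3x². Iterate:
  r_0 = 4 (mod 13)
  r_1 = 69 (mod 169)
  r_2 = 1759 (mod 2197)
  r_3 = 6153 (mod 28561)
Final: r = 6153 with f(r) ≡ 0 mod 13^4.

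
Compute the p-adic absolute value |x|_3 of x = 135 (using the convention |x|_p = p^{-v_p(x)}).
|135|_3 = 1/27

Step 1 — compute v_3(x) by factoring powers of 3 out of the numerator and denominator: v_3(135) = 3. Step 2 — apply |x|_p = p^{-v_p(x)} = 3^{-3} = 1/27.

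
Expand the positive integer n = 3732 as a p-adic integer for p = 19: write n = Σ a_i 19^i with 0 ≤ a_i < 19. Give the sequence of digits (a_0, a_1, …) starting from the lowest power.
(a_0, a_1, …) = (8, 6, 10)

Repeated division by 19 gives the digits low-to-high: 3732 = 8 + 6·19^1 + 10·19^2. Digit sequence: (8, 6, 10).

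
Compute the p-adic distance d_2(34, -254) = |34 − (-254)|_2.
d_2(34, -254) = 1/32

Step 1 — x − y = 34 − (-254) = 288. Step 2 — v_2(288) = 5 (factor: 288 = (2^5 · 9); the sign does not affect v_p). Step 3 — |x − y|_2 = 2^{-5} = 1/32.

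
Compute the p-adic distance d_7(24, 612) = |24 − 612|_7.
d_7(24, 612) = 1/49

Step 1 — x − y = 24 − 612 = -588. Step 2 — v_7(-588) = 2 (factor: -588 = −(7^2 · 12); the sign does not affect v_p). Step 3 — |x − y|_7 = 7^{-2} = 1/49.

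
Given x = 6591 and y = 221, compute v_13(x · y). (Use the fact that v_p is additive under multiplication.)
v_13(1456611) = 4

v_p(x) = 3 (factor: 6591 = 13^3 · 3); v_p(y) = 1 (factor: 221 = 13^1 · 17). Additivity: v_p(xy) = v_p(x) + v_p(y) = 3 + 1 = 4. (Direct check: xy = 1456611 = 13^4 · (51).)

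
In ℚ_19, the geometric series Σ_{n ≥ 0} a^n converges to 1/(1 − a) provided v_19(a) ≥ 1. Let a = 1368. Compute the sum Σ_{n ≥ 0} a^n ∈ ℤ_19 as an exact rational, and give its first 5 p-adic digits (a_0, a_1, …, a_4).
Σ a^n = 1/(1 − a) = -1/1367;  first 5 digits = (1, 15, 0, 0, 3)

v_19(a) = 1 ≥ 1, so the series converges in ℤ_19 to 1/(1 − a) = 1/(1 − 1368) = -1/1367. Expand this rational in ℤ_19: compute digits iteratively via d_i = x_i mod 19, x_{i+1} = (x_i − d_i)/19. The first 5 digits are (1, 15, 0, 0, 3).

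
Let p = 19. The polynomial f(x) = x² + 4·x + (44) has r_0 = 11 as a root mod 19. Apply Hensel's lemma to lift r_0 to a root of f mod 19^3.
r_2 = 5654 (mod 6859)

Hensel: r_{i+1} = r_i − f(r_i)·(f′(r_i))^{-1} mod 19^{i+2}, f′(x) = 2x + 4. Iterate:
  r_0 = 11 (mod 19)
  r_1 = 239 (mod 361)
  r_2 = 5654 (mod 6859)
Final: r = 5654 satisfies f(r) ≡ 0 mod 19^3.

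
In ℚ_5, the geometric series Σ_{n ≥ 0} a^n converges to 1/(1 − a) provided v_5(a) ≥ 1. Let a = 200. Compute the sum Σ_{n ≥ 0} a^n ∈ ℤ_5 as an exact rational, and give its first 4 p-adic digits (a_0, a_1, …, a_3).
Σ a^n = 1/(1 − a) = -1/199;  first 4 digits = (1, 0, 3, 1)

v_5(a) = 2 ≥ 1, so the series converges in ℤ_5 to 1/(1 − a) = 1/(1 − 200) = -1/199. Expand this rational in ℤ_5: compute digits iteratively via d_i = x_i mod 5, x_{i+1} = (x_i − d_i)/5. The first 4 digits are (1, 0, 3, 1).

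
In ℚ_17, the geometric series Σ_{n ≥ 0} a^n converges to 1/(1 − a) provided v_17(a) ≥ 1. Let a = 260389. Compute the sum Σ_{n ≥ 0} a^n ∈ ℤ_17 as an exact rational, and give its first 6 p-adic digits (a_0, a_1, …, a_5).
Σ a^n = 1/(1 − a) = -1/260388;  first 6 digits = (1, 0, 0, 2, 3, 0)

v_17(a) = 3 ≥ 1, so the series converges in ℤ_17 to 1/(1 − a) = 1/(1 − 260389) = -1/260388. Expand this rational in ℤ_17: compute digits iteratively via d_i = x_i mod 17, x_{i+1} = (x_i − d_i)/17. The first 6 digits are (1, 0, 0, 2, 3, 0).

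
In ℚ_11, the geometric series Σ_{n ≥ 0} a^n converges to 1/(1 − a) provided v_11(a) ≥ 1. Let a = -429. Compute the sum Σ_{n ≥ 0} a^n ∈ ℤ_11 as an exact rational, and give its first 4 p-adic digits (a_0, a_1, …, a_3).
Σ a^n = 1/(1 − a) = 1/430;  first 4 digits = (1, 5, 10, 9)

v_11(a) = 1 ≥ 1, so the series converges in ℤ_11 to 1/(1 − a) = 1/(1 − (-429)) = 1/430. Expand this rational in ℤ_11: compute digits iteratively via d_i = x_i mod 11, x_{i+1} = (x_i − d_i)/11. The first 4 digits are (1, 5, 10, 9).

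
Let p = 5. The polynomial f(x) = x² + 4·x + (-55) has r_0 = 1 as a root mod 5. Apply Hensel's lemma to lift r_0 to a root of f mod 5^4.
r_3 = 426 (mod 625)

Hensel: r_{i+1} = r_i − f(r_i)·(f′(r_i))^{-1} mod 5^{i+2}, f′(x) = 2x + 4. Iterate:
  r_0 = 1 (mod 5)
  r_1 = 1 (mod 25)
  r_2 = 51 (mod 125)
  r_3 = 426 (mod 625)
Final: r = 426 satisfies f(r) ≡ 0 mod 5^4.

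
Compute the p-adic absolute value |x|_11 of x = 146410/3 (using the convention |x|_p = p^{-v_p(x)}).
|146410/3|_11 = 1/14641

Step 1 — compute v_11(x) by factoring powers of 11 out of the numerator and denominator: v_11(146410/3) = 4. Step 2 — apply |x|_p = p^{-v_p(x)} = 11^{-4} = 1/14641.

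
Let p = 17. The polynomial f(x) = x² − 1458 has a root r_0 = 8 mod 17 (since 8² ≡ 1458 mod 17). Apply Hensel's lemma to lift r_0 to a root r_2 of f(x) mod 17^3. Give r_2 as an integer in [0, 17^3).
r_2 = 2082 (mod 4913)

Hensel's recurrence: r_{i+1} = r_i − f(r_i)·(f′(r_i))^{-1} mod 17^{i+2}, with f′(x) = 2x. Iterate:
  r_0 = 8 (mod 17)
  r_1 = 59 (mod 289)
  r_2 = 2082 (mod 4913)
Final: r_2 = 2082, and one checks f(r_2) ≡ 0 mod 17^3.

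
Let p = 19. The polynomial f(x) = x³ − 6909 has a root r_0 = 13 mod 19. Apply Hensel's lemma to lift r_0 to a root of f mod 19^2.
r_1 = 70 (mod 361)

Hensel: r_{i+1} = r_i − f(r_i)/f′(r_i) mod 19^{i+2}, where f′(x) = 3x². Iterate:
  r_0 = 13 (mod 19)
  r_1 = 70 (mod 361)
Final: r = 70 with f(r) ≡ 0 mod 19^2.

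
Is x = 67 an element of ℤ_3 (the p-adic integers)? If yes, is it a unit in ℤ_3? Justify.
x ∈ ℤ_3^× (unit); v_3(x) = 0

ℤ_3 = {x ∈ ℚ_3 : v_3(x) ≥ 0} and ℤ_3^× = {x ∈ ℤ_3 : v_3(x) = 0}. Here v_3(67) = v_3(num) − v_3(den) = 0; compare against these criteria.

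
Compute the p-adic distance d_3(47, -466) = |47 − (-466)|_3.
d_3(47, -466) = 1/27

Step 1 — x − y = 47 − (-466) = 513. Step 2 — v_3(513) = 3 (factor: 513 = (3^3 · 19); the sign does not affect v_p). Step 3 — |x − y|_3 = 3^{-3} = 1/27.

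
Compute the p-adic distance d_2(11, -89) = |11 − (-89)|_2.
d_2(11, -89) = 1/4

Step 1 — x − y = 11 − (-89) = 100. Step 2 — v_2(100) = 2 (factor: 100 = (2^2 · 25); the sign does not affect v_p). Step 3 — |x − y|_2 = 2^{-2} = 1/4.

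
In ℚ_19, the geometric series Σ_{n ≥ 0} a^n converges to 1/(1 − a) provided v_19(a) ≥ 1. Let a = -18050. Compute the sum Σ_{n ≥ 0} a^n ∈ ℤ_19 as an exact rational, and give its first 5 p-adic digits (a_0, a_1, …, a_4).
Σ a^n = 1/(1 − a) = 1/18051;  first 5 digits = (1, 0, 7, 16, 10)

v_19(a) = 2 ≥ 1, so the series converges in ℤ_19 to 1/(1 − a) = 1/(1 − (-18050)) = 1/18051. Expand this rational in ℤ_19: compute digits iteratively via d_i = x_i mod 19, x_{i+1} = (x_i − d_i)/19. The first 5 digits are (1, 0, 7, 16, 10).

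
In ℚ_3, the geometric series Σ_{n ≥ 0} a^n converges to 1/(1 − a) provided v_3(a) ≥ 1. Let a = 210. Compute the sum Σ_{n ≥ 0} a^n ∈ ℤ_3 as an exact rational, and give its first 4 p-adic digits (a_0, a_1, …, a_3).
Σ a^n = 1/(1 − a) = -1/209;  first 4 digits = (1, 1, 0, 1)

v_3(a) = 1 ≥ 1, so the series converges in ℤ_3 to 1/(1 − a) = 1/(1 − 210) = -1/209. Expand this rational in ℤ_3: compute digits iteratively via d_i = x_i mod 3, x_{i+1} = (x_i − d_i)/3. The first 4 digits are (1, 1, 0, 1).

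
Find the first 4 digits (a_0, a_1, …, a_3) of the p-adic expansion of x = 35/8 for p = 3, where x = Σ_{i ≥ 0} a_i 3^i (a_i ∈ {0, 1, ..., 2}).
(a_0, …, a_3) = (1, 0, 0, 2)

v_3(35/8) = 0 (numerator and denominator both coprime to 3), so x ∈ ℤ_3^×. Compute digits iteratively via a_i = x_i mod 3, x_{i+1} = (x_i − a_i)/3, with x_0 = x:
  x_0 = 35/8;  a_0 = 1;  x_1 = (x_0 − 1)/3 = 9/8
  x_1 = 9/8;  a_1 = 0;  x_2 = (x_1 − 0)/3 = 3/8
  x_2 = 3/8;  a_2 = 0;  x_3 = (x_2 − 0)/3 = 1/8
  x_3 = 1/8;  a_3 = 2;  x_4 = (x_3 − 2)/3 = -5/8
Digits: (1, 0, 0, 2).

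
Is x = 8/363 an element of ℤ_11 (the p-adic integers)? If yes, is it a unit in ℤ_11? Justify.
x ∉ ℤ_11 (v_11(x) = -2 < 0)

ℤ_11 = {x ∈ ℚ_11 : v_11(x) ≥ 0} and ℤ_11^× = {x ∈ ℤ_11 : v_11(x) = 0}. Here v_11(8/363) = v_11(num) − v_11(den) = -2; compare against these criteria.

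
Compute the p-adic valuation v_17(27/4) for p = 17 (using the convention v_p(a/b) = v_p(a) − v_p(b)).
v_17(27/4) = 0

Factor powers of 17 from the numerator and denominator of the reduced fraction: 27 = 17^0 · 27 and 4 = 17^0 · 4. Apply v_p(a/b) = v_p(a) − v_p(b): v_17(27/4) = 0 − 0 = 0.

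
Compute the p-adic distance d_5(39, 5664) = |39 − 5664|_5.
d_5(39, 5664) = 1/625

Step 1 — x − y = 39 − 5664 = -5625. Step 2 — v_5(-5625) = 4 (factor: -5625 = −(5^4 · 9); the sign does not affect v_p). Step 3 — |x − y|_5 = 5^{-4} = 1/625.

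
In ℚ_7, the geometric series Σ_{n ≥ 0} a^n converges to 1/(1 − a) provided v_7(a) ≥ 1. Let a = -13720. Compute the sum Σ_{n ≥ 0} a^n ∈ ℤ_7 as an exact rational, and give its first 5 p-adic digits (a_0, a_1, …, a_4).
Σ a^n = 1/(1 − a) = 1/13721;  first 5 digits = (1, 0, 0, 2, 1)

v_7(a) = 3 ≥ 1, so the series converges in ℤ_7 to 1/(1 − a) = 1/(1 − (-13720)) = 1/13721. Expand this rational in ℤ_7: compute digits iteratively via d_i = x_i mod 7, x_{i+1} = (x_i − d_i)/7. The first 5 digits are (1, 0, 0, 2, 1).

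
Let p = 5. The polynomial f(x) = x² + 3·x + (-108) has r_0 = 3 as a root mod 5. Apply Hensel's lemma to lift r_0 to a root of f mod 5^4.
r_3 = 613 (mod 625)

Hensel: r_{i+1} = r_i − f(r_i)·(f′(r_i))^{-1} mod 5^{i+2}, f′(x) = 2x + 3. Iterate:
  r_0 = 3 (mod 5)
  r_1 = 13 (mod 25)
  r_2 = 113 (mod 125)
  r_3 = 613 (mod 625)
Final: r = 613 satisfies f(r) ≡ 0 mod 5^4.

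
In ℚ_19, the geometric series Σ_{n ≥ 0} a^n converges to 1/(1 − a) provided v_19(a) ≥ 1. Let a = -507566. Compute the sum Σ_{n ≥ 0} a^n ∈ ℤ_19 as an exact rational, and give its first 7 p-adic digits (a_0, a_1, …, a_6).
Σ a^n = 1/(1 − a) = 1/507567;  first 7 digits = (1, 0, 0, 2, 15, 18, 3)

v_19(a) = 3 ≥ 1, so the series converges in ℤ_19 to 1/(1 − a) = 1/(1 − (-507566)) = 1/507567. Expand this rational in ℤ_19: compute digits iteratively via d_i = x_i mod 19, x_{i+1} = (x_i − d_i)/19. The first 7 digits are (1, 0, 0, 2, 15, 18, 3).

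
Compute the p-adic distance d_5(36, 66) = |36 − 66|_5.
d_5(36, 66) = 1/5

Step 1 — x − y = 36 − 66 = -30. Step 2 — v_5(-30) = 1 (factor: -30 = −(5^1 · 6); the sign does not affect v_p). Step 3 — |x − y|_5 = 5^{-1} = 1/5.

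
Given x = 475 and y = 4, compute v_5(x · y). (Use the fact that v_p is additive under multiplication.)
v_5(1900) = 2

v_p(x) = 2 (factor: 475 = 5^2 · 19); v_p(y) = 0 (factor: 4 = 5^0 · 4). Additivity: v_p(xy) = v_p(x) + v_p(y) = 2 + 0 = 2. (Direct check: xy = 1900 = 5^2 · (76).)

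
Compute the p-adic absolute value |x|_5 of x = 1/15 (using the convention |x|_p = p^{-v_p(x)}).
|1/15|_5 = 5

Step 1 — compute v_5(x) by factoring powers of 5 out of the numerator and denominator: v_5(1/15) = -1. Step 2 — apply |x|_p = p^{-v_p(x)} = 5^{1} = 5.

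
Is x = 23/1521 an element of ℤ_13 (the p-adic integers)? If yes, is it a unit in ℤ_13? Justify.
x ∉ ℤ_13 (v_13(x) = -2 < 0)

ℤ_13 = {x ∈ ℚ_13 : v_13(x) ≥ 0} and ℤ_13^× = {x ∈ ℤ_13 : v_13(x) = 0}. Here v_13(23/1521) = v_13(num) − v_13(den) = -2; compare against these criteria.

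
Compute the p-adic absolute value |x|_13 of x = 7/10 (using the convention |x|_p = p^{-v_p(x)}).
|7/10|_13 = 1

Step 1 — compute v_13(x) by factoring powers of 13 out of the numerator and denominator: v_13(7/10) = 0. Step 2 — apply |x|_p = p^{-v_p(x)} = 13^{0} = 1.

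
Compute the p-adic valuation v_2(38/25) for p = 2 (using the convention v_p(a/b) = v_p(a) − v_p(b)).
v_2(38/25) = 1

Factor powers of 2 from the numerator and denominator of the reduced fraction: 38 = 2^1 · 19 and 25 = 2^0 · 25. Apply v_p(a/b) = v_p(a) − v_p(b): v_2(38/25) = 1 − 0 = 1.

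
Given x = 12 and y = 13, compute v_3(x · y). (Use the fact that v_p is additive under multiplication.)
v_3(156) = 1

v_p(x) = 1 (factor: 12 = 3^1 · 4); v_p(y) = 0 (factor: 13 = 3^0 · 13). Additivity: v_p(xy) = v_p(x) + v_p(y) = 1 + 0 = 1. (Direct check: xy = 156 = 3^1 · (52).)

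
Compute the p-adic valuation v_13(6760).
v_13(6760) = 2

v_13(n) is the largest exponent k such that 13^k divides n. Factor out: 6760 = 13^2 · 40. (Sign doesn't affect v_p.) So v_13(6760) = 2.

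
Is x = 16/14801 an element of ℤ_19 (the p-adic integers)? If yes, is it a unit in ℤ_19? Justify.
x ∉ ℤ_19 (v_19(x) = -2 < 0)

ℤ_19 = {x ∈ ℚ_19 : v_19(x) ≥ 0} and ℤ_19^× = {x ∈ ℤ_19 : v_19(x) = 0}. Here v_19(16/14801) = v_19(num) − v_19(den) = -2; compare against these criteria.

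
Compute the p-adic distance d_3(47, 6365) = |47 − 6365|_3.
d_3(47, 6365) = 1/243

Step 1 — x − y = 47 − 6365 = -6318. Step 2 — v_3(-6318) = 5 (factor: -6318 = −(3^5 · 26); the sign does not affect v_p). Step 3 — |x − y|_3 = 3^{-5} = 1/243.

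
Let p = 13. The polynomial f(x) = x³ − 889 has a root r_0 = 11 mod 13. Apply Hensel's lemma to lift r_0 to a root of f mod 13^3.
r_2 = 1974 (mod 2197)

Hensel: r_{i+1} = r_i − f(r_i)/f′(r_i) mod 13^{i+2}, where f′(x) = 3x². Iterate:
  r_0 = 11 (mod 13)
  r_1 = 115 (mod 169)
  r_2 = 1974 (mod 2197)
Final: r = 1974 with f(r) ≡ 0 mod 13^3.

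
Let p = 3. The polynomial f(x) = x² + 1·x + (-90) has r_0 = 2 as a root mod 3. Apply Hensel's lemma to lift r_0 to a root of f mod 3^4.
r_3 = 71 (mod 81)

Hensel: r_{i+1} = r_i − f(r_i)·(f′(r_i))^{-1} mod 3^{i+2}, f′(x) = 2x + 1. Iterate:
  r_0 = 2 (mod 3)
  r_1 = 8 (mod 9)
  r_2 = 17 (mod 27)
  r_3 = 71 (mod 81)
Final: r = 71 satisfies f(r) ≡ 0 mod 3^4.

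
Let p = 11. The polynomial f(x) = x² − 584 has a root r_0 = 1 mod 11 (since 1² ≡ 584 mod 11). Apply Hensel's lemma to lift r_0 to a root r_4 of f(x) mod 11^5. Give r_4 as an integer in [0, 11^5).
r_4 = 2894 (mod 161051)

Hensel's recurrence: r_{i+1} = r_i − f(r_i)·(f′(r_i))^{-1} mod 11^{i+2}, with f′(x) = 2x. Iterate:
  r_0 = 1 (mod 11)
  r_1 = 111 (mod 121)
  r_2 = 232 (mod 1331)
  r_3 = 2894 (mod 14641)
  r_4 = 2894 (mod 161051)
Final: r_4 = 2894, and one checks f(r_4) ≡ 0 mod 11^5.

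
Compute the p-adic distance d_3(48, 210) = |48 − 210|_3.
d_3(48, 210) = 1/81

Step 1 — x − y = 48 − 210 = -162. Step 2 — v_3(-162) = 4 (factor: -162 = −(3^4 · 2); the sign does not affect v_p). Step 3 — |x − y|_3 = 3^{-4} = 1/81.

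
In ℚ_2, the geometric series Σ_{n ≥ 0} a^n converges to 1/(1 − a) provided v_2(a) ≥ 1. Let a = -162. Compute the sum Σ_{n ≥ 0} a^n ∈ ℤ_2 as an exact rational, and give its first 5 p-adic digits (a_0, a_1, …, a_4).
Σ a^n = 1/(1 − a) = 1/163;  first 5 digits = (1, 1, 0, 1, 0)

v_2(a) = 1 ≥ 1, so the series converges in ℤ_2 to 1/(1 − a) = 1/(1 − (-162)) = 1/163. Expand this rational in ℤ_2: compute digits iteratively via d_i = x_i mod 2, x_{i+1} = (x_i − d_i)/2. The first 5 digits are (1, 1, 0, 1, 0).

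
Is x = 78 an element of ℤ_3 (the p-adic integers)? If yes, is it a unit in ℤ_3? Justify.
x ∈ ℤ_3 but not a unit; v_3(x) = 1 > 0

ℤ_3 = {x ∈ ℚ_3 : v_3(x) ≥ 0} and ℤ_3^× = {x ∈ ℤ_3 : v_3(x) = 0}. Here v_3(78) = v_3(num) − v_3(den) = 1; compare against these criteria.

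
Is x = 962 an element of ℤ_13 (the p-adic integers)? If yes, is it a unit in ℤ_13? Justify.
x ∈ ℤ_13 but not a unit; v_13(x) = 1 > 0

ℤ_13 = {x ∈ ℚ_13 : v_13(x) ≥ 0} and ℤ_13^× = {x ∈ ℤ_13 : v_13(x) = 0}. Here v_13(962) = v_13(num) − v_13(den) = 1; compare against these criteria.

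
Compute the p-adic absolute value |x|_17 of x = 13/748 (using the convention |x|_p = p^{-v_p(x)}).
|13/748|_17 = 17

Step 1 — compute v_17(x) by factoring powers of 17 out of the numerator and denominator: v_17(13/748) = -1. Step 2 — apply |x|_p = p^{-v_p(x)} = 17^{1} = 17.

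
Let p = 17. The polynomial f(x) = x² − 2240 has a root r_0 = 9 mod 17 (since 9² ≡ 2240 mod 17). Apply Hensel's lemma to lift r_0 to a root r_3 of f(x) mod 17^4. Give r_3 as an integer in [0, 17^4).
r_3 = 64881 (mod 83521)

Hensel's recurrence: r_{i+1} = r_i − f(r_i)·(f′(r_i))^{-1} mod 17^{i+2}, with f′(x) = 2x. Iterate:
  r_0 = 9 (mod 17)
  r_1 = 145 (mod 289)
  r_2 = 1012 (mod 4913)
  r_3 = 64881 (mod 83521)
Final: r_3 = 64881, and one checks f(r_3) ≡ 0 mod 17^4.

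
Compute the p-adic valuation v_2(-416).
v_2(-416) = 5

v_2(n) is the largest exponent k such that 2^k divides n. Factor out: -416 = -2^5 · 13. (Sign doesn't affect v_p.) So v_2(-416) = 5.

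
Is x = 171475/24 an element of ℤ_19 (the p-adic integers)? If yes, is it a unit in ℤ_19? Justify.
x ∈ ℤ_19 but not a unit; v_19(x) = 3 > 0

ℤ_19 = {x ∈ ℚ_19 : v_19(x) ≥ 0} and ℤ_19^× = {x ∈ ℤ_19 : v_19(x) = 0}. Here v_19(171475/24) = v_19(num) − v_19(den) = 3; compare against these criteria.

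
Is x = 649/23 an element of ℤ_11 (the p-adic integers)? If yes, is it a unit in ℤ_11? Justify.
x ∈ ℤ_11 but not a unit; v_11(x) = 1 > 0

ℤ_11 = {x ∈ ℚ_11 : v_11(x) ≥ 0} and ℤ_11^× = {x ∈ ℤ_11 : v_11(x) = 0}. Here v_11(649/23) = v_11(num) − v_11(den) = 1; compare against these criteria.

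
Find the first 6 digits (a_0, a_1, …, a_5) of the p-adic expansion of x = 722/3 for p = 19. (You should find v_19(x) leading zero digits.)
(a_0, …, a_5) = (0, 0, 7, 6, 6, 6)

v_19(722/3) = 2, so a_0 = ... = a_1 = 0. Factor out: x = 19^2 · u with u = 2/3 a unit in ℤ_19. Expand u iteratively via a_{v+i} = u_i mod 19, u_{i+1} = (u_i − a_{v+i})/19:
  u_0 = 2/3;  a_2 = 7;  u_1 = (u_0 − 7)/19 = -1/3
  u_1 = -1/3;  a_3 = 6;  u_2 = (u_1 − 6)/19 = -1/3
  u_2 = -1/3;  a_4 = 6;  u_3 = (u_2 − 6)/19 = -1/3
  u_3 = -1/3;  a_5 = 6;  u_4 = (u_3 − 6)/19 = -1/3
Digits: (0, 0, 7, 6, 6, 6).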